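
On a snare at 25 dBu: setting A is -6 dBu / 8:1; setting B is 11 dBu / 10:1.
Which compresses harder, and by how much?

A: overshoot 31 dB → output overshoot 3.875 dB → GR 27.125 dB.
B: overshoot 14 dB → output overshoot 1.4 dB → GR 12.6 dB.
A applies 14.525 dB more gain reduction.

A, by 14.525 dB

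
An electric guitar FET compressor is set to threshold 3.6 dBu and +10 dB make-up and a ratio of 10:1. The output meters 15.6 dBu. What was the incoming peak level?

Before make-up, the level was 15.6 − 10 = 5.6 dBu.
That's 2 dB above the 3.6 dBu threshold.
Before 10:1 compression the overshoot was 2 × 10 = 20 dB, so input = 3.6 + 20 = 23.6 dBu.

23.6 dBu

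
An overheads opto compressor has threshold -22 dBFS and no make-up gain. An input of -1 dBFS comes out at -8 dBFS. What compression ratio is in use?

Input overshoot = -1 − (-22) = 21 dB; output overshoot = -8 − (-22) = 14 dB.
Ratio = 21 / 14 = 1.5.

1.5:1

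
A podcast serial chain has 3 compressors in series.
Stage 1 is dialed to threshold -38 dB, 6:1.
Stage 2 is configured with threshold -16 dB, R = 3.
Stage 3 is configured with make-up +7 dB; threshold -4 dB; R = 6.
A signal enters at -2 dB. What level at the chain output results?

-25 dB

Stage 1: -2 dB is 36 dB over -38 dB; at 6:1 that becomes 6 dB over, giving -32 dB.
Stage 2: -32 dB ≤ -16 dB, so stage 2 doesn't engage; output -32 dB.
Stage 3: below threshold (-32 ≤ -4); passes unchanged; make-up brings it to -25 dB.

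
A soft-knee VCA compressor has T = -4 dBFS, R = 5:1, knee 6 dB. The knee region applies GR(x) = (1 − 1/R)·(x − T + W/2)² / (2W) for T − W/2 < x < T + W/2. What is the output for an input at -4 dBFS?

-4.6 dBFS

x − T + W/2 = -4 − (-4) + 3 = 3.
GR = (1 − 1/5) × 3² / 12 = 0.8 × 9 / 12 = 0.6 dB.
Output = -4 − 0.6 = -4.6 dBFS.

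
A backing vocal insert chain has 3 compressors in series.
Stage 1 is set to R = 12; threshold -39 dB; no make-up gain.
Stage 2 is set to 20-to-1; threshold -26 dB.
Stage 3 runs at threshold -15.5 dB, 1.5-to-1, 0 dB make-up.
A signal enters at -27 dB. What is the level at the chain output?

-38 dB

Stage 1: -27 dB is 12 dB over -39 dB; at 12:1 that becomes 1 dB over, giving -38 dB.
Stage 2: below threshold (-38 ≤ -26); passes unchanged; output -38 dB.
Stage 3: below threshold (-38 ≤ -15.5); passes unchanged; output -38 dB.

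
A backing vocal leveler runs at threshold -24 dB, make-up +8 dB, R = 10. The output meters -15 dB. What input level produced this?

-14 dB

Stripping the +8 dB make-up gives -23 dB at the gain stage.
The compressed level sits -23 − (-24) = 1 dB over threshold.
Before 10:1 compression the overshoot was 1 × 10 = 10 dB, so input = -24 + 10 = -14 dB.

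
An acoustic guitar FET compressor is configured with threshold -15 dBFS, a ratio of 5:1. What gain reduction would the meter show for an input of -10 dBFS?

4 dB

Overshoot = -10 − (-15) = 5 dB.
After 5:1 compression the overshoot becomes 5/5 = 1 dB.
So the signal is attenuated by 5 − 1 = 4 dB.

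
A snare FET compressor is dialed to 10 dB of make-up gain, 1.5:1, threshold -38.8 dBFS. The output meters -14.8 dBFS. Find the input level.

-17.8 dBFS

Remove make-up: -14.8 − 10 = -24.8 dBFS.
That's 14 dB above the -38.8 dBFS threshold.
Undo the ratio: input overshoot = 14 × 1.5 = 21 dB, giving input = -17.8 dBFS.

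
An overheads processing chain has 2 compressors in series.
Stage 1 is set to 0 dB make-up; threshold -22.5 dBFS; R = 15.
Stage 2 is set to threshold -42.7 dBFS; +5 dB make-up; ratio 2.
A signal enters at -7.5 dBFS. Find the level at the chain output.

Stage 1: 15 dB above -22.5 dBFS, reduced 15:1 to 1 dB above → -21.5 dBFS.
Stage 2: -21.5 dBFS is 21.2 dB over -42.7 dBFS; at 2:1 that becomes 10.6 dB over, giving -32.1 dBFS; +5 dB make-up → -27.1 dBFS.

-27.1 dBFS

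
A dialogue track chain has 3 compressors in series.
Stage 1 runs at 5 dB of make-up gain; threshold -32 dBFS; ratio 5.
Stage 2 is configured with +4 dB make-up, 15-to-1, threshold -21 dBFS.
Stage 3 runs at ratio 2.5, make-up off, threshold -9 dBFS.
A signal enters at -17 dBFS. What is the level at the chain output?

-20 dBFS

Stage 1: 15 dB above -32 dBFS, reduced 5:1 to 3 dB above → -29 dBFS; +5 dB make-up → -24 dBFS.
Stage 2: below threshold (-24 ≤ -21); passes unchanged; make-up brings it to -20 dBFS.
Stage 3: -20 dBFS is at or below the -9 dBFS threshold — no compression; output -20 dBFS.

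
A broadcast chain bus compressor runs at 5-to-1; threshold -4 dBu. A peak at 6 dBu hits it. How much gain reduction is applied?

Overshoot = 6 − (-4) = 10 dB.
After 5:1 compression the overshoot becomes 10/5 = 2 dB.
GR = overshoot in − overshoot out = 10 − 2 = 8 dB.

8 dB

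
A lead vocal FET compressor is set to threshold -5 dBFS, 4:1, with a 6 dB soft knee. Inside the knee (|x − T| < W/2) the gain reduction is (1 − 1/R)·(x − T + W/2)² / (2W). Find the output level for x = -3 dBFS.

-4.5625 dBFS

x − T + W/2 = -3 − (-5) + 3 = 5.
GR = (1 − 1/4) × 5² / 12 = 0.75 × 25 / 12 = 1.5625 dB.
Output = -3 − 1.5625 = -4.5625 dBFS.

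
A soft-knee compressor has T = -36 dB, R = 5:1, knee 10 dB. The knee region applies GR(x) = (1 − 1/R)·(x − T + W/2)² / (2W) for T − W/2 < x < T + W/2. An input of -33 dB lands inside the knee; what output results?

x − T + W/2 = -33 − (-36) + 5 = 8.
GR = (1 − 1/5) × 8² / 20 = 0.8 × 64 / 20 = 2.56 dB.
Output = -33 − 2.56 = -35.56 dB.

-35.56 dB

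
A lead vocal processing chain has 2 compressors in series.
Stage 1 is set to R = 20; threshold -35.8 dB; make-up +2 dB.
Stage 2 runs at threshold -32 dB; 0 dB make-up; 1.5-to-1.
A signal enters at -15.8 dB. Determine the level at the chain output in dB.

-32.8 dB

Stage 1: -15.8 dB is 20 dB over -35.8 dB; at 20:1 that becomes 1 dB over, giving -34.8 dB; +2 dB make-up → -32.8 dB.
Stage 2: -32.8 dB is at or below the -32 dB threshold — no compression; output -32.8 dB.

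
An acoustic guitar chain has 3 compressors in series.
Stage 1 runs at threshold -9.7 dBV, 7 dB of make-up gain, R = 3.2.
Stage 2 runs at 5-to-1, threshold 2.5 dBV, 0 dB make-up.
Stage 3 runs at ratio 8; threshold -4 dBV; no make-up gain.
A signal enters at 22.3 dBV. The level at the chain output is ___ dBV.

-3.0675 dBV

Stage 1: overshoot 32 dB → 32/3.2 = 10 dB → 0.3 dBV; +7 dB make-up → 7.3 dBV.
Stage 2: overshoot 4.8 dB → 4.8/5 = 0.96 dB → 3.46 dBV.
Stage 3: overshoot 7.46 dB → 7.46/8 = 0.9325 dB → -3.0675 dBV.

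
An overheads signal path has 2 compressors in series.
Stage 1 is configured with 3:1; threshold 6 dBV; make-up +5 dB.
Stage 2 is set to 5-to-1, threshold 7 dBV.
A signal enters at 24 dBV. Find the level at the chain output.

9 dBV

Stage 1: overshoot 18 dB → 18/3 = 6 dB → 12 dBV; +5 dB make-up → 17 dBV.
Stage 2: 17 dBV is 10 dB over 7 dBV; at 5:1 that becomes 2 dB over, giving 9 dBV.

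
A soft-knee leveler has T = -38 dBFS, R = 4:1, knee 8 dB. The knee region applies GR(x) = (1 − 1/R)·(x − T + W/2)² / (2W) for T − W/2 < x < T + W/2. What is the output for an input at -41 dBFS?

x − T + W/2 = -41 − (-38) + 4 = 1.
GR = (1 − 1/4) × 1² / 16 = 0.75 × 1 / 16 = 0.046875 dB.
Output = -41 − 0.046875 = -41.046875 dBFS.

-41.046875 dBFS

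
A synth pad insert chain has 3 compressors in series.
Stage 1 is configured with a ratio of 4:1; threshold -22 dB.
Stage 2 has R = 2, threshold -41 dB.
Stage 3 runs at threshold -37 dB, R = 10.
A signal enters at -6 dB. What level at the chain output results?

-36.25 dB

Stage 1: -6 dB is 16 dB over -22 dB; at 4:1 that becomes 4 dB over, giving -18 dB.
Stage 2: -18 dB is 23 dB over -41 dB; at 2:1 that becomes 11.5 dB over, giving -29.5 dB.
Stage 3: overshoot 7.5 dB → 7.5/10 = 0.75 dB → -36.25 dB.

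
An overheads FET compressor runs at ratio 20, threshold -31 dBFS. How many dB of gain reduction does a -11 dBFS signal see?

19 dB

Overshoot = -11 − (-31) = 20 dB.
A 20:1 ratio leaves 1 dB of that excess.
So the signal is attenuated by 20 − 1 = 19 dB.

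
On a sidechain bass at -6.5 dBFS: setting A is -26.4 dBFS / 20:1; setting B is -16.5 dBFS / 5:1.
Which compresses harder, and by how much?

A: GR = 19.9 − 19.9/20 = 18.905 dB.
B: GR = 10 − 10/5 = 8 dB.
A reduces 10.905 dB more.

A, by 10.905 dB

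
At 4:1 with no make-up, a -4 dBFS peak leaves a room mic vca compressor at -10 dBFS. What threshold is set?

Gain reduction = -4 − (-10) = 6 dB; output overshoot = GR / (R − 1) = 6 / 3 = 2 dB.
Threshold = output − output overshoot = -10 − 2 = -12 dBFS.

-12 dBFS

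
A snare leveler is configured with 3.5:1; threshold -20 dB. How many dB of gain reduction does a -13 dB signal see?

The signal is 7 dB above threshold.
A 3.5:1 ratio leaves 2 dB of that excess.
GR = overshoot in − overshoot out = 7 − 2 = 5 dB.

5 dB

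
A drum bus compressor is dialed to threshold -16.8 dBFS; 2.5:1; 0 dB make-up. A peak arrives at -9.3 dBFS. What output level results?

-13.8 dBFS

Overshoot: -9.3 − (-16.8) = 7.5 dB.
At 2.5:1 the overshoot is divided by 2.5, leaving 3 dB above threshold.
So the level is -16.8 + 3 = -13.8 dBFS.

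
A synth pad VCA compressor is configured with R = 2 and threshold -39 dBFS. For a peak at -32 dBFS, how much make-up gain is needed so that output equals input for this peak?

The peak compresses to -39 + 7/2 = -35.5 dBFS.
To reach -32 dBFS requires -32 − (-35.5) = 3.5 dB of make-up.

3.5 dB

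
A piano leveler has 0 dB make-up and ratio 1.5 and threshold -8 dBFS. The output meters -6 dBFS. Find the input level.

-5 dBFS

Post-compression overshoot = -6 − (-8) = 2 dB.
Undo the ratio: input overshoot = 2 × 1.5 = 3 dB, giving input = -5 dBFS.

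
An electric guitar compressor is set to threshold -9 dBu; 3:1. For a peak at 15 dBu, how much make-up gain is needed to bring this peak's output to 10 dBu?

11 dB

The peak compresses to -9 + 24/3 = -1 dBu.
To reach 10 dBu requires 10 − (-1) = 11 dB of make-up.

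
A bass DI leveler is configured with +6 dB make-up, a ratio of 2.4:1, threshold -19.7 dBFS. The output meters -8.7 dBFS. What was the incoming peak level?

-7.7 dBFS

Before make-up, the level was -8.7 − 6 = -14.7 dBFS.
That's 5 dB above the -19.7 dBFS threshold.
Undo the ratio: input overshoot = 5 × 2.4 = 12 dB, giving input = -7.7 dBFS.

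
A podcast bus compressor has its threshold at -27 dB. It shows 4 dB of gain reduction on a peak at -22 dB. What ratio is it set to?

5:1

Input overshoot = -22 − (-27) = 5 dB.
Output overshoot = 5 − 4 = 1 dB.
Ratio = input overshoot / output overshoot = 5 / 1 = 5.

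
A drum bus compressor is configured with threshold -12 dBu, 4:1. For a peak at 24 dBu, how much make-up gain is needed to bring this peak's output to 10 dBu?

Overshoot 36 dB → 36/4 = 9 dB after compression, so the compressed level is -12 + 9 = -3 dBu.
Make-up = target − compressed = 10 − (-3) = 13 dB.

13 dB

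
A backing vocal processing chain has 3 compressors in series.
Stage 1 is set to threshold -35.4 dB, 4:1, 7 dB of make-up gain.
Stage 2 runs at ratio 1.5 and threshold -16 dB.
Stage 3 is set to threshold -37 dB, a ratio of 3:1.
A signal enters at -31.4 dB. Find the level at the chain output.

Stage 1: overshoot 4 dB → 4/4 = 1 dB → -34.4 dB; +7 dB make-up → -27.4 dB.
Stage 2: below threshold (-27.4 ≤ -16); passes unchanged; output -27.4 dB.
Stage 3: overshoot 9.6 dB → 9.6/3 = 3.2 dB → -33.8 dB.

-33.8 dB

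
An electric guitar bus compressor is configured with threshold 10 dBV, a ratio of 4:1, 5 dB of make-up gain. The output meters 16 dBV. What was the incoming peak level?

14 dBV

Stripping the +5 dB make-up gives 11 dBV at the gain stage.
Post-compression overshoot = 11 − 10 = 1 dB.
Undo the ratio: input overshoot = 1 × 4 = 4 dB, giving input = 14 dBV.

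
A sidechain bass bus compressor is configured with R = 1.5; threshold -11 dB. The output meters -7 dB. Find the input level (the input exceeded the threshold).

That's 4 dB above the -11 dB threshold.
Before 1.5:1 compression the overshoot was 4 × 1.5 = 6 dB, so input = -11 + 6 = -5 dB.

-5 dB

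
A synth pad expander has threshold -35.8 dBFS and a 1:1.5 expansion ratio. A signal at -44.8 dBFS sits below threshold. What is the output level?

Below threshold, a 1:1.5 expander applies gain = (1.5−1)×(T − x) of attenuation.
(1.5−1) × 9 = 4.5 dB, so output = -44.8 − 4.5 = -49.3 dBFS.

-49.3 dBFS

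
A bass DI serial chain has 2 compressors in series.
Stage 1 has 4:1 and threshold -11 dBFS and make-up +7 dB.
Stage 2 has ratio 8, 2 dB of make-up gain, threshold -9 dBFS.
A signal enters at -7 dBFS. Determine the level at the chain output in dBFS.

-6.25 dBFS

Stage 1: overshoot 4 dB → 4/4 = 1 dB → -10 dBFS; +7 dB make-up → -3 dBFS.
Stage 2: 6 dB above -9 dBFS, reduced 8:1 to 0.75 dB above → -8.25 dBFS; +2 dB make-up → -6.25 dBFS.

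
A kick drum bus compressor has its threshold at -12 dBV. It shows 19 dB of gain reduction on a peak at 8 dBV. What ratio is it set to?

Input overshoot = 8 − (-12) = 20 dB.
Output overshoot = 20 − 19 = 1 dB.
Ratio = input overshoot / output overshoot = 20 / 1 = 20.

20:1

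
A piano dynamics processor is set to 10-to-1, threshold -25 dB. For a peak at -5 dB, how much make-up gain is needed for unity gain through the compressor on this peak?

18 dB

Without make-up, output = threshold + overshoot/10 = -25 + 2 = -23 dB.
Gap to target: 18 dB.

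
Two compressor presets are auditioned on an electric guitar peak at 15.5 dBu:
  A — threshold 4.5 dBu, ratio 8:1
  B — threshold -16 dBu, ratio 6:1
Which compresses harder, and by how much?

B, by 16.625 dB

A: 11 dB over, compressed to 1.375 dB over, so 9.625 dB of GR.
B: 31.5 dB over, compressed to 5.25 dB over, so 26.25 dB of GR.
Difference: 16.625 dB in favour of B.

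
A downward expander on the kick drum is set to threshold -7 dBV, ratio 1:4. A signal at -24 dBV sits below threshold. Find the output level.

-75 dBV

Below threshold, a 1:4 expander applies gain = (4−1)×(T − x) of attenuation.
(4−1) × 17 = 51 dB, so output = -24 − 51 = -75 dBV.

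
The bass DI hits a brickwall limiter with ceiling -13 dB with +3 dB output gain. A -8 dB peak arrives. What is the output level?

-10 dB

A brickwall limiter is an ∞:1 compressor: any input above the ceiling is clamped to -13 dB.
Output gain then adds 3 dB: -13 + 3 = -10 dB.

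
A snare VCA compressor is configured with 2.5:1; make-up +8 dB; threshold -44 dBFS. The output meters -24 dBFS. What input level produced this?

-14 dBFS

Remove make-up: -24 − 8 = -32 dBFS.
That's 12 dB above the -44 dBFS threshold.
Before 2.5:1 compression the overshoot was 12 × 2.5 = 30 dB, so input = -44 + 30 = -14 dBFS.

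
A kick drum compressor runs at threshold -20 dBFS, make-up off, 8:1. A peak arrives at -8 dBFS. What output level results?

-18.5 dBFS

-8 dBFS sits 12 dB over threshold.
The 12 dB excess becomes 1.5 dB after 8:1 reduction.
That puts the output at -18.5 dBFS.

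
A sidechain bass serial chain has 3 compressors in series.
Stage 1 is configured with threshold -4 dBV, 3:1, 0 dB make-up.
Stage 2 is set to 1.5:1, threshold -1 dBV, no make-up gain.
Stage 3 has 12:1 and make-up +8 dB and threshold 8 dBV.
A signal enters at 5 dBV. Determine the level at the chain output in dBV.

Stage 1: 5 dBV is 9 dB over -4 dBV; at 3:1 that becomes 3 dB over, giving -1 dBV.
Stage 2: below threshold (-1 ≤ -1); passes unchanged; output -1 dBV.
Stage 3: -1 dBV ≤ 8 dBV, so stage 3 doesn't engage; make-up brings it to 7 dBV.

7 dBV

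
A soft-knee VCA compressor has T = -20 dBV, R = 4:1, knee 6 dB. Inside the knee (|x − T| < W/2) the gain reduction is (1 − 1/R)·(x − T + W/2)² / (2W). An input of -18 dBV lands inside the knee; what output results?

-19.5625 dBV

x − T + W/2 = -18 − (-20) + 3 = 5.
GR = (1 − 1/4) × 5² / 12 = 0.75 × 25 / 12 = 1.5625 dB.
Output = -18 − 1.5625 = -19.5625 dBV.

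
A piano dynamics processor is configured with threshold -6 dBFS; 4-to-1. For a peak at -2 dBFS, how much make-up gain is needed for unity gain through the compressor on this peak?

3 dB

Without make-up, output = threshold + overshoot/4 = -6 + 1 = -5 dBFS.
Gap to target: 3 dB.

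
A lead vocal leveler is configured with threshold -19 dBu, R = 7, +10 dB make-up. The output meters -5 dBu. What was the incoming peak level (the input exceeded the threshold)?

Stripping the +10 dB make-up gives -15 dBu at the gain stage.
The compressed level sits -15 − (-19) = 4 dB over threshold.
Before 7:1 compression the overshoot was 4 × 7 = 28 dB, so input = -19 + 28 = 9 dBu.

9 dBu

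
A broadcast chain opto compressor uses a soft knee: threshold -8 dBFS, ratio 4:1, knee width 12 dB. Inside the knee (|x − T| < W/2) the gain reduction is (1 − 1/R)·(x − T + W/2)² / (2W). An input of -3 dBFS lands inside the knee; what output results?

-6.78125 dBFS

x − T + W/2 = -3 − (-8) + 6 = 11.
GR = (1 − 1/4) × 11² / 24 = 0.75 × 121 / 24 = 3.78125 dB.
Output = -3 − 3.78125 = -6.78125 dBFS.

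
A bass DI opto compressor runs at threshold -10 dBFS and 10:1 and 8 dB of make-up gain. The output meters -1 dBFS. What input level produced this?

0 dBFS

Remove make-up: -1 − 8 = -9 dBFS.
Post-compression overshoot = -9 − (-10) = 1 dB.
Before 10:1 compression the overshoot was 1 × 10 = 10 dB, so input = -10 + 10 = 0 dBFS.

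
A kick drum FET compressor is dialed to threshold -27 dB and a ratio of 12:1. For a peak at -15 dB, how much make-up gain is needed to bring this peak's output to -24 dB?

2 dB

Without make-up, output = threshold + overshoot/12 = -27 + 1 = -26 dB.
Gap to target: 2 dB.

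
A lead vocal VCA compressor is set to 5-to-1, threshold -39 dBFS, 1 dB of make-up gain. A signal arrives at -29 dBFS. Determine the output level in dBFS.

-36 dBFS

-29 dBFS sits 10 dB over threshold.
At 5:1 the overshoot is divided by 5, leaving 2 dB above threshold.
That puts the output at -37 dBFS; make-up adds 1 dB, giving -36 dBFS.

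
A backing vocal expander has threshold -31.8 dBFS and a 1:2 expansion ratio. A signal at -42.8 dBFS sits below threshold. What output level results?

Below threshold, a 1:2 expander applies gain = (2−1)×(T − x) of attenuation.
(2−1) × 11 = 11 dB, so output = -42.8 − 11 = -53.8 dBFS.

-53.8 dBFS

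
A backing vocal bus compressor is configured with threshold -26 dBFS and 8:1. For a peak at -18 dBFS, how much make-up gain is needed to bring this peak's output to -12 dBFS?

13 dB

The peak compresses to -26 + 8/8 = -25 dBFS.
To reach -12 dBFS requires -12 − (-25) = 13 dB of make-up.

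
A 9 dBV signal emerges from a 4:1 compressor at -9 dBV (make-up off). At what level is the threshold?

-15 dBV

Input is 24 dB above T (since output overshoot × R = input overshoot: (-9 − T)·4 = 9 − T gives T = -15 dBV).
Check: -15 + (9 − (-15))/4 = -15 + 6 = -9 dBV. ✓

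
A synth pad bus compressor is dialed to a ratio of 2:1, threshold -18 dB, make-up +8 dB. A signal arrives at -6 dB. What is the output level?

-4 dB

-6 dB sits 12 dB over threshold.
2:1 compression reduces that to 12/2 = 6 dB over.
Output = -18 + 6 = -12 dB; make-up adds 8 dB, giving -4 dB.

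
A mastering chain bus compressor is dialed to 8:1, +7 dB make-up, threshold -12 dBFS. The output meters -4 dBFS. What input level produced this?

-4 dBFS

Remove make-up: -4 − 7 = -11 dBFS.
The compressed level sits -11 − (-12) = 1 dB over threshold.
Undo the ratio: input overshoot = 1 × 8 = 8 dB, giving input = -4 dBFS.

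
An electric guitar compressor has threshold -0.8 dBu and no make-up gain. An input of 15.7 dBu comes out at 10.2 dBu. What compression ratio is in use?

Input overshoot = 15.7 − (-0.8) = 16.5 dB; output overshoot = 10.2 − (-0.8) = 11 dB.
Ratio = 16.5 / 11 = 1.5.

1.5:1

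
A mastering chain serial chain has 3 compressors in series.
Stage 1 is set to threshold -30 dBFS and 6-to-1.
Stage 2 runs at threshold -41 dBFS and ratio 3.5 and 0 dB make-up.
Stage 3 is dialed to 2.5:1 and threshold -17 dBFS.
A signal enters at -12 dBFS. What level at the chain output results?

-37 dBFS

Stage 1: 18 dB above -30 dBFS, reduced 6:1 to 3 dB above → -27 dBFS.
Stage 2: 14 dB above -41 dBFS, reduced 3.5:1 to 4 dB above → -37 dBFS.
Stage 3: -37 dBFS ≤ -17 dBFS, so stage 3 doesn't engage; output -37 dBFS.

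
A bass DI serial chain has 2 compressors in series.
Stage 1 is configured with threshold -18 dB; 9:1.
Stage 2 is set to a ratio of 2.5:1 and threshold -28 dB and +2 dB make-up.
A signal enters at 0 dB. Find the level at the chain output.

-21.2 dB

Stage 1: 18 dB above -18 dB, reduced 9:1 to 2 dB above → -16 dB.
Stage 2: 12 dB above -28 dB, reduced 2.5:1 to 4.8 dB above → -23.2 dB; +2 dB make-up → -21.2 dB.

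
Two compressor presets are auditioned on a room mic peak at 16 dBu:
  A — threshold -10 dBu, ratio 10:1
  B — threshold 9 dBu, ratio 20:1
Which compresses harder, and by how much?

A, by 16.75 dB

A: overshoot 26 dB → output overshoot 2.6 dB → GR 23.4 dB.
B: overshoot 7 dB → output overshoot 0.35 dB → GR 6.65 dB.
A applies 16.75 dB more gain reduction.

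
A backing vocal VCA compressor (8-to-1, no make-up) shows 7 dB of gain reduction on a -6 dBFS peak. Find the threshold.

Gain reduction = -6 − (-13) = 7 dB; output overshoot = GR / (R − 1) = 7 / 7 = 1 dB.
Threshold = output − output overshoot = -13 − 1 = -14 dBFS.

-14 dBFS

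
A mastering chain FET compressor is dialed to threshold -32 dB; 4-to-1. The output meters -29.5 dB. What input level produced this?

That's 2.5 dB above the -32 dB threshold.
Input overshoot = R × output overshoot = 10 dB → input = -32 + 10 = -22 dB.

-22 dB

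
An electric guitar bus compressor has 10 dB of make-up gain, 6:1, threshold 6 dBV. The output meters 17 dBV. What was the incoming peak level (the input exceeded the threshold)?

Remove make-up: 17 − 10 = 7 dBV.
Post-compression overshoot = 7 − 6 = 1 dB.
Undo the ratio: input overshoot = 1 × 6 = 6 dB, giving input = 12 dBV.

12 dBV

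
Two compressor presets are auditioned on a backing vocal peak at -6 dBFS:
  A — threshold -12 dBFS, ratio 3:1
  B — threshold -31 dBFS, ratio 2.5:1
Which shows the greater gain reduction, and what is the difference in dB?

A: 6 dB over, compressed to 2 dB over, so 4 dB of GR.
B: 25 dB over, compressed to 10 dB over, so 15 dB of GR.
B reduces 11 dB more.

B, by 11 dB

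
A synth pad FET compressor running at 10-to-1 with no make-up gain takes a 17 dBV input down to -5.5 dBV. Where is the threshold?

Let T be the threshold. Output overshoot = (input overshoot)/R, so -5.5 − T = (17 − T)/10.
10·(-5.5 − T) = 17 − T → 9·T = -55 − 17 = -72.
T = -72/9 = -8 dBV.

-8 dBV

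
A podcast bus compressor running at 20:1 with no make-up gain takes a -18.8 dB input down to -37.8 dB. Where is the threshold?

-38.8 dB

Input is 20 dB above T (since output overshoot × R = input overshoot: (-37.8 − T)·20 = -18.8 − T gives T = -38.8 dB).
Check: -38.8 + (-18.8 − (-38.8))/20 = -38.8 + 1 = -37.8 dB. ✓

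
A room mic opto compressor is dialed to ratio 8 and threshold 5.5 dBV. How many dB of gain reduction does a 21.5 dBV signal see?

Overshoot = 21.5 − 5.5 = 16 dB.
After 8:1 compression the overshoot becomes 16/8 = 2 dB.
So the signal is attenuated by 16 − 2 = 14 dB.

14 dB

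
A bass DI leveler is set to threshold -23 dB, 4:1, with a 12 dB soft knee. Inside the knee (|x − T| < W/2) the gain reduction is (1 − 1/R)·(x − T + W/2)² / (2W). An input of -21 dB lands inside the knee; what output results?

-23 dB

x − T + W/2 = -21 − (-23) + 6 = 8.
GR = (1 − 1/4) × 8² / 24 = 0.75 × 64 / 24 = 2 dB.
Output = -21 − 2 = -23 dB.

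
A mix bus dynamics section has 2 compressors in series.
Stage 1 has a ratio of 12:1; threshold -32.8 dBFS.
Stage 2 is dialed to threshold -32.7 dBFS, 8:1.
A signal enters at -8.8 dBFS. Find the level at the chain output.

Stage 1: overshoot 24 dB → 24/12 = 2 dB → -30.8 dBFS.
Stage 2: -30.8 dBFS is 1.9 dB over -32.7 dBFS; at 8:1 that becomes 0.2375 dB over, giving -32.4625 dBFS.

-32.4625 dBFS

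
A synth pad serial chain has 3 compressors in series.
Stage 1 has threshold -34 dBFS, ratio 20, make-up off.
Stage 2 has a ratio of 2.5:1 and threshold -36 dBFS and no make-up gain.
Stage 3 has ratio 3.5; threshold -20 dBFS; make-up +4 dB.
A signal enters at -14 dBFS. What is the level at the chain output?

-30.8 dBFS

Stage 1: overshoot 20 dB → 20/20 = 1 dB → -33 dBFS.
Stage 2: overshoot 3 dB → 3/2.5 = 1.2 dB → -34.8 dBFS.
Stage 3: -34.8 dBFS ≤ -20 dBFS, so stage 3 doesn't engage; make-up brings it to -30.8 dBFS.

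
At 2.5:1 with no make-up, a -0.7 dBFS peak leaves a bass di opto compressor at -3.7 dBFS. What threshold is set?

Gain reduction = -0.7 − (-3.7) = 3 dB; output overshoot = GR / (R − 1) = 3 / 1.5 = 2 dB.
Threshold = output − output overshoot = -3.7 − 2 = -5.7 dBFS.

-5.7 dBFS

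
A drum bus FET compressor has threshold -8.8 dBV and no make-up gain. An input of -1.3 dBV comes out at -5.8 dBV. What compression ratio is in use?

Input overshoot = -1.3 − (-8.8) = 7.5 dB; output overshoot = -5.8 − (-8.8) = 3 dB.
Ratio = 7.5 / 3 = 2.5.

2.5:1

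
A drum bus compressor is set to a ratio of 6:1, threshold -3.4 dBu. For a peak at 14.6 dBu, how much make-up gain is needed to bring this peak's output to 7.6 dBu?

8 dB

The peak compresses to -3.4 + 18/6 = -0.4 dBu.
To reach 7.6 dBu requires 7.6 − (-0.4) = 8 dB of make-up.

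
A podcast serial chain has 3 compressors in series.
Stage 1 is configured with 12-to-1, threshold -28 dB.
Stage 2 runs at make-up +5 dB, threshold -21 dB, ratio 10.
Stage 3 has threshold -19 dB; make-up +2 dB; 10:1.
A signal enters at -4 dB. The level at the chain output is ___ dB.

Stage 1: -4 dB is 24 dB over -28 dB; at 12:1 that becomes 2 dB over, giving -26 dB.
Stage 2: below threshold (-26 ≤ -21); passes unchanged; make-up brings it to -21 dB.
Stage 3: -21 dB ≤ -19 dB, so stage 3 doesn't engage; make-up brings it to -19 dB.

-19 dB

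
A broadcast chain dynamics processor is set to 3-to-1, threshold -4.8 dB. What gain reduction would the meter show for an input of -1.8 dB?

2 dB

Overshoot = -1.8 − (-4.8) = 3 dB.
A 3:1 ratio leaves 1 dB of that excess.
Gain reduction = 3 − 1 = 2 dB.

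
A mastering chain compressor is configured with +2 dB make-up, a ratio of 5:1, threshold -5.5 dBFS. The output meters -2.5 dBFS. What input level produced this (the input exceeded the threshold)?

Stripping the +2 dB make-up gives -4.5 dBFS at the gain stage.
Post-compression overshoot = -4.5 − (-5.5) = 1 dB.
Input overshoot = R × output overshoot = 5 dB → input = -5.5 + 5 = -0.5 dBFS.

-0.5 dBFS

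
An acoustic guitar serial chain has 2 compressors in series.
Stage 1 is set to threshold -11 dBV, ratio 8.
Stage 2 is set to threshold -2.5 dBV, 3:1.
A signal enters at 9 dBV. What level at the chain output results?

-8.5 dBV

Stage 1: overshoot 20 dB → 20/8 = 2.5 dB → -8.5 dBV.
Stage 2: below threshold (-8.5 ≤ -2.5); passes unchanged; output -8.5 dBV.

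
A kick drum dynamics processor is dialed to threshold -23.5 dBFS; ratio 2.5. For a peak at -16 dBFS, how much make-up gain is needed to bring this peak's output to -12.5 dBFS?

The peak compresses to -23.5 + 7.5/2.5 = -20.5 dBFS.
To reach -12.5 dBFS requires -12.5 − (-20.5) = 8 dB of make-up.

8 dB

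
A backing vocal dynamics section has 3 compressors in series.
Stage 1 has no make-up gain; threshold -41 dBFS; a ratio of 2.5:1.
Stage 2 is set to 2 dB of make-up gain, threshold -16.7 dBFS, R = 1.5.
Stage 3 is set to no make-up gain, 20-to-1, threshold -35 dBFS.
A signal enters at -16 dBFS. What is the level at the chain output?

-34.7 dBFS

Stage 1: overshoot 25 dB → 25/2.5 = 10 dB → -31 dBFS.
Stage 2: -31 dBFS is at or below the -16.7 dBFS threshold — no compression; make-up brings it to -29 dBFS.
Stage 3: 6 dB above -35 dBFS, reduced 20:1 to 0.3 dB above → -34.7 dBFS.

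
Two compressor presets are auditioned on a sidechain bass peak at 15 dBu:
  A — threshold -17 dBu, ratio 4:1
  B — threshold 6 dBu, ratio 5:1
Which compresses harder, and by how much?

A: 32 dB over, compressed to 8 dB over, so 24 dB of GR.
B: 9 dB over, compressed to 1.8 dB over, so 7.2 dB of GR.
Difference: 16.8 dB in favour of A.

A, by 16.8 dB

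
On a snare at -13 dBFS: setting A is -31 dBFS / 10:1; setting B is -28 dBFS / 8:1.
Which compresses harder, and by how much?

A: GR = 18 − 18/10 = 16.2 dB.
B: GR = 15 − 15/8 = 13.125 dB.
Difference: 3.075 dB in favour of A.

A, by 3.075 dB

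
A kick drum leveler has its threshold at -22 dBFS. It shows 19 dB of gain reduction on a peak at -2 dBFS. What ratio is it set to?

Input overshoot = -2 − (-22) = 20 dB.
Output overshoot = 20 − 19 = 1 dB.
Ratio = input overshoot / output overshoot = 20 / 1 = 20.

20:1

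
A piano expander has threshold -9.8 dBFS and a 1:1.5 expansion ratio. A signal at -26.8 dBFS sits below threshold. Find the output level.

-35.3 dBFS

Undershoot = (-9.8) − (-26.8) = 17 dB.
At 1:1.5, that expands to 25.5 dB under threshold.
Output = -9.8 − 25.5 = -35.3 dBFS.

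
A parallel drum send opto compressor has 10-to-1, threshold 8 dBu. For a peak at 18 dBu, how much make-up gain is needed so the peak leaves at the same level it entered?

9 dB

The peak compresses to 8 + 10/10 = 9 dBu.
To reach 18 dBu requires 18 − 9 = 9 dB of make-up.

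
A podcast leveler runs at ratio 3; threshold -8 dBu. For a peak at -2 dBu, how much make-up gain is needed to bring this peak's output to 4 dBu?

Without make-up, output = threshold + overshoot/3 = -8 + 2 = -6 dBu.
Gap to target: 10 dB.

10 dB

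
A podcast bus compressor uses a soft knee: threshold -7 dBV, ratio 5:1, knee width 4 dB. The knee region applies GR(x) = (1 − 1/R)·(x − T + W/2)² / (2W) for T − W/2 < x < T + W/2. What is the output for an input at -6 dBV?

-6.9 dBV

x − T + W/2 = -6 − (-7) + 2 = 3.
GR = (1 − 1/5) × 3² / 8 = 0.8 × 9 / 8 = 0.9 dB.
Output = -6 − 0.9 = -6.9 dBV.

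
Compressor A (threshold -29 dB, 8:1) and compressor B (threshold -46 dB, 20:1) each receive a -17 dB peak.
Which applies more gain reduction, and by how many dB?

B, by 17.05 dB

A: 12 dB over, compressed to 1.5 dB over, so 10.5 dB of GR.
B: 29 dB over, compressed to 1.45 dB over, so 27.55 dB of GR.
B reduces 17.05 dB more.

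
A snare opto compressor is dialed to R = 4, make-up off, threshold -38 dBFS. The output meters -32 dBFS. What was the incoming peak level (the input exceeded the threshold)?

That's 6 dB above the -38 dBFS threshold.
Undo the ratio: input overshoot = 6 × 4 = 24 dB, giving input = -14 dBFS.

-14 dBFS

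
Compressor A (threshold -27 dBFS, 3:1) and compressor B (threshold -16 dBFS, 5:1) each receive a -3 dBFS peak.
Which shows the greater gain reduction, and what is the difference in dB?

A, by 5.6 dB

A: 24 dB over, compressed to 8 dB over, so 16 dB of GR.
B: 13 dB over, compressed to 2.6 dB over, so 10.4 dB of GR.
A applies 5.6 dB more gain reduction.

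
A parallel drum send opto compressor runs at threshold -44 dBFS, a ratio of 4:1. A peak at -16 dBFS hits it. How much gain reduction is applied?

21 dB

-16 dBFS exceeds the threshold by 28 dB.
At 4:1, output sits 28/4 = 7 dB above threshold.
GR = overshoot in − overshoot out = 28 − 7 = 21 dB.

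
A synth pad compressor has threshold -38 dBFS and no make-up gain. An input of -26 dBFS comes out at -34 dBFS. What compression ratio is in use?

Input overshoot = -26 − (-38) = 12 dB; output overshoot = -34 − (-38) = 4 dB.
Ratio = 12 / 4 = 3.

3:1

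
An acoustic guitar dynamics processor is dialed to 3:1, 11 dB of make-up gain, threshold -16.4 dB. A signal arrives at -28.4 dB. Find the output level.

-17.4 dB

-28.4 dB is 12 dB below the -16.4 dB threshold, so no gain reduction is applied.
Make-up gain adds 11 dB: -28.4 + 11 = -17.4 dB.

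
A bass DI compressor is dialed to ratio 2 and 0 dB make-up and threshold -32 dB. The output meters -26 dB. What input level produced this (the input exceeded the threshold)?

-20 dB

That's 6 dB above the -32 dB threshold.
Input overshoot = R × output overshoot = 12 dB → input = -32 + 12 = -20 dB.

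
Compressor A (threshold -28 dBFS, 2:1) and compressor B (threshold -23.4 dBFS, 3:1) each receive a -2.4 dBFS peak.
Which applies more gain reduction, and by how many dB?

A: GR = 25.6 − 25.6/2 = 12.8 dB.
B: GR = 21 − 21/3 = 14 dB.
B applies 1.2 dB more gain reduction.

B, by 1.2 dB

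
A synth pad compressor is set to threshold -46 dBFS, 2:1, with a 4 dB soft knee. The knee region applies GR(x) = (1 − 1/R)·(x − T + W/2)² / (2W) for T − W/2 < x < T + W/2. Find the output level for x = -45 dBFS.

-45.5625 dBFS

x − T + W/2 = -45 − (-46) + 2 = 3.
GR = (1 − 1/2) × 3² / 8 = 0.5 × 9 / 8 = 0.5625 dB.
Output = -45 − 0.5625 = -45.5625 dBFS.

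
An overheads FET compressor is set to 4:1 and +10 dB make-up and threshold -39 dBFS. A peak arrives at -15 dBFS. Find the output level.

-23 dBFS

The input is 24 dB above the -39 dBFS threshold.
4:1 compression reduces that to 24/4 = 6 dB over.
That puts the output at -33 dBFS; make-up adds 10 dB, giving -23 dBFS.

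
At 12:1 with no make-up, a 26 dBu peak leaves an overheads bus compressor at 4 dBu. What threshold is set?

Let T be the threshold. Output overshoot = (input overshoot)/R, so 4 − T = (26 − T)/12.
12·(4 − T) = 26 − T → 11·T = 48 − 26 = 22.
T = 22/11 = 2 dBu.

2 dBu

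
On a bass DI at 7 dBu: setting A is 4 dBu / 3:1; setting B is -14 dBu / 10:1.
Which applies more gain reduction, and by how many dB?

A: GR = 3 − 3/3 = 2 dB.
B: GR = 21 − 21/10 = 18.9 dB.
B applies 16.9 dB more gain reduction.

B, by 16.9 dB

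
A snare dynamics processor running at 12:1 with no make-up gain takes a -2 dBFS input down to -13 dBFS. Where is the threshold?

-14 dBFS

Let T be the threshold. Output overshoot = (input overshoot)/R, so -13 − T = (-2 − T)/12.
12·(-13 − T) = -2 − T → 11·T = -156 − (-2) = -154.
T = -154/11 = -14 dBFS.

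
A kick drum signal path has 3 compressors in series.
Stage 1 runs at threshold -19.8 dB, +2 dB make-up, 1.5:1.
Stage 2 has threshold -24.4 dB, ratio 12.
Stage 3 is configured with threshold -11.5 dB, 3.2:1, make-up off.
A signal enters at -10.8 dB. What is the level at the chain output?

Stage 1: -10.8 dB is 9 dB over -19.8 dB; at 1.5:1 that becomes 6 dB over, giving -13.8 dB; +2 dB make-up → -11.8 dB.
Stage 2: overshoot 12.6 dB → 12.6/12 = 1.05 dB → -23.35 dB.
Stage 3: -23.35 dB ≤ -11.5 dB, so stage 3 doesn't engage; output -23.35 dB.

-23.35 dB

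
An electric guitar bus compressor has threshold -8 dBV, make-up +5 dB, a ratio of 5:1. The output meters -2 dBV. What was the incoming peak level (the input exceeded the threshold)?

Stripping the +5 dB make-up gives -7 dBV at the gain stage.
The compressed level sits -7 − (-8) = 1 dB over threshold.
Undo the ratio: input overshoot = 1 × 5 = 5 dB, giving input = -3 dBV.

-3 dBV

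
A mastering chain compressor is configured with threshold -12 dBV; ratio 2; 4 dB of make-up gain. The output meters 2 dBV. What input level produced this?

8 dBV

Remove make-up: 2 − 4 = -2 dBV.
That's 10 dB above the -12 dBV threshold.
Before 2:1 compression the overshoot was 10 × 2 = 20 dB, so input = -12 + 20 = 8 dBV.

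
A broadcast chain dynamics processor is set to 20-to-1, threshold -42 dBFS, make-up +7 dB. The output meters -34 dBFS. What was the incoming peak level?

-22 dBFS

Stripping the +7 dB make-up gives -41 dBFS at the gain stage.
Post-compression overshoot = -41 − (-42) = 1 dB.
Undo the ratio: input overshoot = 1 × 20 = 20 dB, giving input = -22 dBFS.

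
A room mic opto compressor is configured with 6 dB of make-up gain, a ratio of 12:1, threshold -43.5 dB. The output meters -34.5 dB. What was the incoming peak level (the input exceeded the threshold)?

-7.5 dB

Before make-up, the level was -34.5 − 6 = -40.5 dB.
That's 3 dB above the -43.5 dB threshold.
Undo the ratio: input overshoot = 3 × 12 = 36 dB, giving input = -7.5 dB.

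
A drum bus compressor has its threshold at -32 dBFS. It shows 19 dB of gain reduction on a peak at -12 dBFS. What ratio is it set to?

20:1

Input overshoot = -12 − (-32) = 20 dB.
Output overshoot = 20 − 19 = 1 dB.
Ratio = input overshoot / output overshoot = 20 / 1 = 20.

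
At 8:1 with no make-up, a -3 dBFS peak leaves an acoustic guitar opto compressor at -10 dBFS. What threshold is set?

-11 dBFS

Let T be the threshold. Output overshoot = (input overshoot)/R, so -10 − T = (-3 − T)/8.
8·(-10 − T) = -3 − T → 7·T = -80 − (-3) = -77.
T = -77/7 = -11 dBFS.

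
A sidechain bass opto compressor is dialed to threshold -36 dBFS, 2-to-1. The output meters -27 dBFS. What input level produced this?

-18 dBFS

The compressed level sits -27 − (-36) = 9 dB over threshold.
Before 2:1 compression the overshoot was 9 × 2 = 18 dB, so input = -36 + 18 = -18 dBFS.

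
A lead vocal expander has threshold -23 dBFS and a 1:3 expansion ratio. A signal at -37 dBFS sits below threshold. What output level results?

-65 dBFS

Below threshold, a 1:3 expander applies gain = (3−1)×(T − x) of attenuation.
(3−1) × 14 = 28 dB, so output = -37 − 28 = -65 dBFS.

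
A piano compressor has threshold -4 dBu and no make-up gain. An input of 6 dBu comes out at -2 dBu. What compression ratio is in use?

5:1

Input overshoot = 6 − (-4) = 10 dB; output overshoot = -2 − (-4) = 2 dB.
Ratio = 10 / 2 = 5.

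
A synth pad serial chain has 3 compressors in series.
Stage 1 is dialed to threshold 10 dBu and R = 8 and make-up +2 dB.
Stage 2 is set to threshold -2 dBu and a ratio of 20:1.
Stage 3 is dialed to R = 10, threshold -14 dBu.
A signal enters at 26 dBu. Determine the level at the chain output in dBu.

-12.72 dBu

Stage 1: 16 dB above 10 dBu, reduced 8:1 to 2 dB above → 12 dBu; +2 dB make-up → 14 dBu.
Stage 2: 14 dBu is 16 dB over -2 dBu; at 20:1 that becomes 0.8 dB over, giving -1.2 dBu.
Stage 3: overshoot 12.8 dB → 12.8/10 = 1.28 dB → -12.72 dBu.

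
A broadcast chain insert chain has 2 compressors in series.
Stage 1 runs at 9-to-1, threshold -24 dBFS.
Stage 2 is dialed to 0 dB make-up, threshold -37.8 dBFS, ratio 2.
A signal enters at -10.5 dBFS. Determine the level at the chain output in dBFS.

-30.15 dBFS

Stage 1: -10.5 dBFS is 13.5 dB over -24 dBFS; at 9:1 that becomes 1.5 dB over, giving -22.5 dBFS.
Stage 2: 15.3 dB above -37.8 dBFS, reduced 2:1 to 7.65 dB above → -30.15 dBFS.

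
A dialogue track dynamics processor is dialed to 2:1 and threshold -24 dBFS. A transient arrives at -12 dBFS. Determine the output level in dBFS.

-18 dBFS

-12 dBFS sits 12 dB over threshold.
At 2:1 the overshoot is divided by 2, leaving 6 dB above threshold.
That puts the output at -18 dBFS.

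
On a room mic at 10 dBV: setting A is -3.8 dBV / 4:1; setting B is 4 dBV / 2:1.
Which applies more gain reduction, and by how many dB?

A: 13.8 dB over, compressed to 3.45 dB over, so 10.35 dB of GR.
B: 6 dB over, compressed to 3 dB over, so 3 dB of GR.
A applies 7.35 dB more gain reduction.

A, by 7.35 dB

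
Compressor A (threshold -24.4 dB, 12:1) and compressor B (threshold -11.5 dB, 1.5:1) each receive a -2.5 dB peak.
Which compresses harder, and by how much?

A, by 17.075 dB

A: GR = 21.9 − 21.9/12 = 20.075 dB.
B: GR = 9 − 9/1.5 = 3 dB.
Difference: 17.075 dB in favour of A.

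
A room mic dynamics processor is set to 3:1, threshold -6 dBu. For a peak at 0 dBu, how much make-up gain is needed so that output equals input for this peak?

Overshoot 6 dB → 6/3 = 2 dB after compression, so the compressed level is -6 + 2 = -4 dBu.
Make-up = target − compressed = 0 − (-4) = 4 dB.

4 dB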